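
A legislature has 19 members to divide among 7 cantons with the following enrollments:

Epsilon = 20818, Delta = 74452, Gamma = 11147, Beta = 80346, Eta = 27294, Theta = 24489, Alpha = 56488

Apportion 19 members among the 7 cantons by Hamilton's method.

The standard divisor is 295034/19 ≈ 15528.105.
Standard quotas: Epsilon 1.3407, Delta 4.7947, Gamma 0.7179, Beta 5.1742, Eta 1.7577, Theta 1.5771, Alpha 3.6378.
Lower quotas: Epsilon 1, Delta 4, Gamma 0, Beta 5, Eta 1, Theta 1, Alpha 3 (sum 15, leaving 4 seats).
Remainders in descending order: Delta 0.7947, Eta 0.7577, Gamma 0.7179, Alpha 0.6378, Theta 0.5771, Epsilon 0.3407, Beta 0.1742.
The surplus seats go to Delta, Eta, Gamma, Alpha.

Epsilon: 1, Delta: 5, Gamma: 1, Beta: 5, Eta: 2, Theta: 1, Alpha: 4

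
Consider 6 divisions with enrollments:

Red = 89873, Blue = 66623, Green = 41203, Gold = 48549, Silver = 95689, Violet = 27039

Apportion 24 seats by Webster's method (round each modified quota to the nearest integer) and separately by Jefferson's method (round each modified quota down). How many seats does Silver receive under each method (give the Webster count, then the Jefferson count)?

6 and 7

Webster: Red 6, Blue 4, Green 3, Gold 3, Silver 6, Violet 2.
Jefferson: Red 6, Blue 4, Green 3, Gold 3, Silver 7, Violet 1.
Silver gets 6 under Webster and 7 under Jefferson.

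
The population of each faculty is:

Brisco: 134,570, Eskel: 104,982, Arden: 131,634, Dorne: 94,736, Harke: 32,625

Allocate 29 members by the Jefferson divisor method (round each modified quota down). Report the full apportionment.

Brisco 8, Eskel 6, Arden 8, Dorne 5, Harke 2

Standard divisor 498547/29 ≈ 17191.276; standard quotas: Brisco 7.828, Eskel 6.107, Arden 7.657, Dorne 5.511, Harke 1.898.
Rounding down gives 7, 6, 7, 5, 1 = 26 seats, so the divisor must be adjusted.
With modified divisor 16100: modified quotas Brisco 8.358, Eskel 6.521, Arden 8.176, Dorne 5.884, Harke 2.026.
Rounding down: Brisco 8, Eskel 6, Arden 8, Dorne 5, Harke 2 (total 29).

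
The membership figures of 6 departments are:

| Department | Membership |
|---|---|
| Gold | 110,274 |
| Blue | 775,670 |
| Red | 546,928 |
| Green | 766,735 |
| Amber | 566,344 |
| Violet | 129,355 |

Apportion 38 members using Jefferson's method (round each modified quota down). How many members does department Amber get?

8

Standard divisor 2895306/38 ≈ 76192.263; standard quotas: Gold 1.447, Blue 10.180, Red 7.178, Green 10.063, Amber 7.433, Violet 1.698.
Rounding down gives 1, 10, 7, 10, 7, 1 = 36 seats, so the divisor must be adjusted.
With modified divisor 70100: modified quotas Gold 1.573, Blue 11.065, Red 7.802, Green 10.938, Amber 8.079, Violet 1.845.
Rounding down: Gold 1, Blue 11, Red 7, Green 10, Amber 8, Violet 1 (total 38).
Amber receives 8.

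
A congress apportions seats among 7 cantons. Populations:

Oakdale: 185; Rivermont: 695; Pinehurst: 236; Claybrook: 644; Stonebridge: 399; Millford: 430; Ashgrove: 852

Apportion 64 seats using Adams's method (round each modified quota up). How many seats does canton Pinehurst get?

5

Standard divisor 3441/64 ≈ 53.766; standard quotas: Oakdale 3.441, Rivermont 12.926, Pinehurst 4.389, Claybrook 11.978, Stonebridge 7.421, Millford 7.998, Ashgrove 15.847.
Rounding up gives 4, 13, 5, 12, 8, 8, 16 = 66 seats, so the divisor must be adjusted.
With modified divisor 57.5: modified quotas Oakdale 3.217, Rivermont 12.087, Pinehurst 4.104, Claybrook 11.200, Stonebridge 6.939, Millford 7.478, Ashgrove 14.817.
Rounding up: Oakdale 4, Rivermont 13, Pinehurst 5, Claybrook 12, Stonebridge 7, Millford 8, Ashgrove 15 (total 64).
Pinehurst receives 5.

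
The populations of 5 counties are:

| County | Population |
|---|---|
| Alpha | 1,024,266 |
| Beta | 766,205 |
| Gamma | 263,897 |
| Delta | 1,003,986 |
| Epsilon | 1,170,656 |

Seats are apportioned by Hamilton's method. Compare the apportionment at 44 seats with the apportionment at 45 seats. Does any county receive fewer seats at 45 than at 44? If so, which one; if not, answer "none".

none

At 44 seats: Alpha 11, Beta 8, Gamma 3, Delta 10, Epsilon 12.
At 45 seats: Alpha 11, Beta 8, Gamma 3, Delta 11, Epsilon 12.
No county's allocation decreased.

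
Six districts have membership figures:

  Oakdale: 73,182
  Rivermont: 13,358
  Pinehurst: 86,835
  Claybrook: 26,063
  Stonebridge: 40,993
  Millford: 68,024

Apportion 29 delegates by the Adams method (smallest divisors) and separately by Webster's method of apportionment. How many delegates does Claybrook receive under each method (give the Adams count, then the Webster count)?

3 and 2

Adams: Oakdale 6, Rivermont 2, Pinehurst 8, Claybrook 3, Stonebridge 4, Millford 6.
Webster: Oakdale 7, Rivermont 1, Pinehurst 8, Claybrook 2, Stonebridge 4, Millford 7.
Claybrook gets 3 under Adams and 2 under Webster.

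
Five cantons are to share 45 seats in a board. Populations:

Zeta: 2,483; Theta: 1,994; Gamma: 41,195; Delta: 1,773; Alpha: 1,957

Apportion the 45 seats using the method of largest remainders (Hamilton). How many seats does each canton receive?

The standard divisor is 49402/45 ≈ 1097.822.
Standard quotas: Zeta 2.2618, Theta 1.8163, Gamma 37.5243, Delta 1.6150, Alpha 1.7826.
Lower quotas: Zeta 2, Theta 1, Gamma 37, Delta 1, Alpha 1 (sum 42, leaving 3 seats).
Remainders in descending order: Theta 0.8163, Alpha 0.7826, Delta 0.6150, Gamma 0.5243, Zeta 0.2618.
Largest remainders: Theta, Alpha, Delta receive the extra seats.

Zeta: 2, Theta: 2, Gamma: 37, Delta: 2, Alpha: 2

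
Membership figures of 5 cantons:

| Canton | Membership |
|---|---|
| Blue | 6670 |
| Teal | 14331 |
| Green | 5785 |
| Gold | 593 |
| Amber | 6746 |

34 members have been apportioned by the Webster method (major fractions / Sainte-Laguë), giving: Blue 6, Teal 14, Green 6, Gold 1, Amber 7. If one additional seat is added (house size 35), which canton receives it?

Blue

Priority for the next seat is population ÷ (current seats + 0.5).
Priorities: Blue 1026.154, Teal 988.345, Green 890.000, Gold 395.333, Amber 899.467.
Highest priority: Blue.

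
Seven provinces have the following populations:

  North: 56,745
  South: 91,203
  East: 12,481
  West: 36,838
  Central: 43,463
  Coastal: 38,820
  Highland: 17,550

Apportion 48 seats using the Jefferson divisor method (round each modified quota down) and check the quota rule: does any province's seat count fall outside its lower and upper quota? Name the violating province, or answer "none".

Standard quotas: North 9.168, South 14.735, East 2.016, West 5.952, Central 7.022, Coastal 6.272, Highland 2.835.
Jefferson allocation: North 9, South 15, East 2, West 6, Central 7, Coastal 6, Highland 3.
Every allocation lies between the lower and upper quota.

none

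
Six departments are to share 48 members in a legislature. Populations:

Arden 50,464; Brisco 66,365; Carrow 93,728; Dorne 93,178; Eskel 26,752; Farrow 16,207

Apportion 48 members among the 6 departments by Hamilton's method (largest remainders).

The standard divisor is 346694/48 ≈ 7222.792.
Standard quotas: Arden 6.9868, Brisco 9.1883, Carrow 12.9767, Dorne 12.9006, Eskel 3.7038, Farrow 2.2439.
Lower quotas: Arden 6, Brisco 9, Carrow 12, Dorne 12, Eskel 3, Farrow 2 (sum 44, leaving 4 seats).
Remainders in descending order: Arden 0.9868, Carrow 0.9767, Dorne 0.9006, Eskel 0.7038, Farrow 0.2439, Brisco 0.1883.
Largest remainders: Arden, Carrow, Dorne, Eskel receive the extra seats.

Arden 7, Brisco 9, Carrow 13, Dorne 13, Eskel 4, Farrow 2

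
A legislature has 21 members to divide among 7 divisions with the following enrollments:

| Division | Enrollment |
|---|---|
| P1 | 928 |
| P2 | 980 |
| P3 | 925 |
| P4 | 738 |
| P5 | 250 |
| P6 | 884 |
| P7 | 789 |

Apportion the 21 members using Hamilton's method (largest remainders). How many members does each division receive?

P1 4; P2 4; P3 3; P4 3; P5 1; P6 3; P7 3

Standard divisor: 5494 ÷ 21 ≈ 261.619.
Standard quotas: P1 3.547, P2 3.746, P3 3.536, P4 2.821, P5 0.956, P6 3.379, P7 3.016.
Lower quotas: P1 3, P2 3, P3 3, P4 2, P5 0, P6 3, P7 3 (sum 17, leaving 4 seats).
Remainders in descending order: P5 0.956, P4 0.821, P2 0.746, P1 0.547, P3 0.536, P6 0.379, P7 0.016.
The surplus seats go to P5, P4, P2, P1.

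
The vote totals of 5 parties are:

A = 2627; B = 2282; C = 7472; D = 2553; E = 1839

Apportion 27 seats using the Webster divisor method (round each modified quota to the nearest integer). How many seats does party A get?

Standard divisor 16773/27 ≈ 621.222; standard quotas: A 4.229, B 3.673, C 12.028, D 4.110, E 2.960.
Rounding to the nearest integer gives A 4, B 4, C 12, D 4, E 3 — total 27, matching the house size, so no adjustment is needed.
A receives 4.

4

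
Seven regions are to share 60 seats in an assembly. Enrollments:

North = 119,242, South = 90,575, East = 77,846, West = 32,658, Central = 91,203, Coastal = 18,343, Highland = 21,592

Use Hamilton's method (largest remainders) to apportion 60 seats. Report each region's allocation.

North 16, South 12, East 10, West 4, Central 12, Coastal 3, Highland 3

Total 451459; standard divisor 451459/60 ≈ 7524.317.
Standard quotas: North 15.8476, South 12.0376, East 10.3459, West 4.3403, Central 12.1211, Coastal 2.4378, Highland 2.8696.
Lower quotas: North 15, South 12, East 10, West 4, Central 12, Coastal 2, Highland 2 (sum 57, leaving 3 seats).
Remainders in descending order: Highland 0.8696, North 0.8476, Coastal 0.4378, East 0.3459, West 0.3403, Central 0.1211, South 0.0376.
Largest remainders: Highland, North, Coastal receive the extra seats.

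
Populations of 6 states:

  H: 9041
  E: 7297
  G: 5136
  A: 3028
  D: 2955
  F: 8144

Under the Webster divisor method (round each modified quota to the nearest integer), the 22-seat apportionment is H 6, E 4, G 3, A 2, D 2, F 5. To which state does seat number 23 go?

Priority for the next seat is population ÷ (current seats + 0.5).
Priorities: H 1390.923, E 1621.556, G 1467.429, A 1211.200, D 1182.000, F 1480.727.
Highest priority: E.

E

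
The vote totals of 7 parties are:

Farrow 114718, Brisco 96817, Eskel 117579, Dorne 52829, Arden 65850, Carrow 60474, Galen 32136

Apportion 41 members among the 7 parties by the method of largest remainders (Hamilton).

Farrow: 9, Brisco: 7, Eskel: 9, Dorne: 4, Arden: 5, Carrow: 5, Galen: 2

The standard divisor is 540403/41 ≈ 13180.561.
Standard quotas: Farrow 8.7036, Brisco 7.3454, Eskel 8.9206, Dorne 4.0081, Arden 4.9960, Carrow 4.5881, Galen 2.4381.
Lower quotas: Farrow 8, Brisco 7, Eskel 8, Dorne 4, Arden 4, Carrow 4, Galen 2 (sum 37, leaving 4 seats).
Remainders in descending order: Arden 0.9960, Eskel 0.9206, Farrow 0.7036, Carrow 0.5881, Galen 0.4381, Brisco 0.3454, Dorne 0.0081.
Largest remainders: Arden, Eskel, Farrow, Carrow receive the extra seats.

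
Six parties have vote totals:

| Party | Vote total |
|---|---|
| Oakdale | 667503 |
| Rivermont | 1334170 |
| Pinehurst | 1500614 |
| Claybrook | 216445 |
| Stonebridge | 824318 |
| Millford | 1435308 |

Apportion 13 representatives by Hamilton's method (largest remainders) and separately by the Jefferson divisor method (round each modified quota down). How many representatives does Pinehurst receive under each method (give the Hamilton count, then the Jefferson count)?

Hamilton: Oakdale 1, Rivermont 3, Pinehurst 3, Claybrook 1, Stonebridge 2, Millford 3.
Jefferson: Oakdale 1, Rivermont 3, Pinehurst 4, Claybrook 0, Stonebridge 2, Millford 3.
Pinehurst gets 3 under Hamilton and 4 under Jefferson.

3 and 4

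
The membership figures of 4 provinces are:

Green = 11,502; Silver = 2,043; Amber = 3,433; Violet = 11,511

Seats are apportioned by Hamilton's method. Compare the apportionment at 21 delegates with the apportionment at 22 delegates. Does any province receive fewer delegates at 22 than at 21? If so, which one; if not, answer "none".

Silver

At 21 seats: Green 8, Silver 2, Amber 3, Violet 8.
At 22 seats: Green 9, Silver 1, Amber 3, Violet 9.
Silver drops from 2 to 1.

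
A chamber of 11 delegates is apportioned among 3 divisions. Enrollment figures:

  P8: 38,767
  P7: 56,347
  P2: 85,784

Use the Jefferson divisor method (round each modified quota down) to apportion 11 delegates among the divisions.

Standard divisor 180898/11 ≈ 16445.273; standard quotas: P8 2.357, P7 3.426, P2 5.216.
Rounding down gives 2, 3, 5 = 10 seats, so the divisor must be adjusted.
With modified divisor 14200: modified quotas P8 2.730, P7 3.968, P2 6.041.
Rounding down: P8 2, P7 3, P2 6 (total 11).

P8: 2, P7: 3, P2: 6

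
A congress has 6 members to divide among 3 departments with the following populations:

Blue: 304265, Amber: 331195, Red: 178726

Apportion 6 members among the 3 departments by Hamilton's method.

Blue=2, Amber=3, Red=1

Total 814186; standard divisor 814186/6 ≈ 135697.667.
Standard quotas: Blue 2.2422, Amber 2.4407, Red 1.3171.
Lower quotas: Blue 2, Amber 2, Red 1 (sum 5, leaving 1 seat).
Remainders in descending order: Amber 0.4407, Red 0.3171, Blue 0.2422.
The surplus seat goes to Amber.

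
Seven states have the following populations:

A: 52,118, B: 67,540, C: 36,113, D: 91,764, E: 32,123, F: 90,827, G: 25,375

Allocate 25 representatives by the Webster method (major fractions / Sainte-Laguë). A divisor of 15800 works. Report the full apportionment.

With modified divisor 15800: modified quotas A 3.299, B 4.275, C 2.286, D 5.808, E 2.033, F 5.749, G 1.606.
Rounding to the nearest integer: A 3, B 4, C 2, D 6, E 2, F 6, G 2 (total 25).

A=3; B=4; C=2; D=6; E=2; F=6; G=2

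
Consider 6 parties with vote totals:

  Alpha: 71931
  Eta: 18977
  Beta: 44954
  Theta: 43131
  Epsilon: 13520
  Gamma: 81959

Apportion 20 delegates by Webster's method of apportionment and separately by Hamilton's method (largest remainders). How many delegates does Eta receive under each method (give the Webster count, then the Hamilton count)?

1 and 2

Webster: Alpha 6, Eta 1, Beta 3, Theta 3, Epsilon 1, Gamma 6.
Hamilton: Alpha 5, Eta 2, Beta 3, Theta 3, Epsilon 1, Gamma 6.
Eta gets 1 under Webster and 2 under Hamilton.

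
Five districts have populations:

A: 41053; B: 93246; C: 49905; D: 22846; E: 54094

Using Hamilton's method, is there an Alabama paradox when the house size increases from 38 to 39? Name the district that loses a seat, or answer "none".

none

At 38 seats: A 6, B 14, C 7, D 3, E 8.
At 39 seats: A 6, B 14, C 8, D 3, E 8.
No district's allocation decreased.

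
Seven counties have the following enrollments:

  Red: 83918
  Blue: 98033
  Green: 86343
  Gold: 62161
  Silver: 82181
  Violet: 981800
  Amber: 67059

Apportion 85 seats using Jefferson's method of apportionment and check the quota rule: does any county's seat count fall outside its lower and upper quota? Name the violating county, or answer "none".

Violet

Standard quotas: Red 4.881, Blue 5.702, Green 5.022, Gold 3.615, Silver 4.780, Violet 57.101, Amber 3.900.
Jefferson allocation: Red 5, Blue 5, Green 5, Gold 3, Silver 4, Violet 59, Amber 4.
Violet has quota 57.101 (lower 57, upper 58) but receives 59 — outside the quota interval.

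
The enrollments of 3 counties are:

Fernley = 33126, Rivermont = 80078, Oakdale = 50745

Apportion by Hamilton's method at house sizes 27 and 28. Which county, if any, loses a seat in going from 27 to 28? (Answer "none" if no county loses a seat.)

At 27 seats: Fernley 6, Rivermont 13, Oakdale 8.
At 28 seats: Fernley 5, Rivermont 14, Oakdale 9.
Fernley drops from 6 to 5.

Fernley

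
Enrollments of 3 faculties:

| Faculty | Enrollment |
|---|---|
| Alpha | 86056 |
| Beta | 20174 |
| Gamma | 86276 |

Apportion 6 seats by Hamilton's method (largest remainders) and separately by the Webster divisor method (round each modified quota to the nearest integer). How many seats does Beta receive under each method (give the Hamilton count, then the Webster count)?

0 and 1

Hamilton: Alpha 3, Beta 0, Gamma 3.
Webster: Alpha 2, Beta 1, Gamma 3.
Beta gets 0 under Hamilton and 1 under Webster.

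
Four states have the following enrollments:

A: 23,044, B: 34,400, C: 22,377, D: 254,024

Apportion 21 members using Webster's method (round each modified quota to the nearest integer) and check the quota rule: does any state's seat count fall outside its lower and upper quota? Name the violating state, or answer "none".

Standard quotas: A 1.450, B 2.164, C 1.408, D 15.979.
Webster allocation: A 1, B 2, C 1, D 17.
D has quota 15.979 (lower 15, upper 16) but receives 17 — outside the quota interval.

D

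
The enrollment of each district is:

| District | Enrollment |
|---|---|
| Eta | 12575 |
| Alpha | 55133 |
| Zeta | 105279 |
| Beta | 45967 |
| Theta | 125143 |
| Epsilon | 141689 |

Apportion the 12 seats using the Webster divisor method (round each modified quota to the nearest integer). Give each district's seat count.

Eta: 0; Alpha: 1; Zeta: 3; Beta: 1; Theta: 3; Epsilon: 4

Standard divisor 485786/12 ≈ 40482.167; standard quotas: Eta 0.311, Alpha 1.362, Zeta 2.601, Beta 1.135, Theta 3.091, Epsilon 3.500.
Rounding to the nearest integer gives Eta 0, Alpha 1, Zeta 3, Beta 1, Theta 3, Epsilon 4 — total 12, matching the house size, so no adjustment is needed.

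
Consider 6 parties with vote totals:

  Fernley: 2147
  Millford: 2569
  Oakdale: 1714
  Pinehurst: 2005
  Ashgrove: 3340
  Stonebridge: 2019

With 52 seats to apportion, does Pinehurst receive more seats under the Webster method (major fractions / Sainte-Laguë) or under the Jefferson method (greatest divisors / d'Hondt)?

Webster: Fernley 8, Millford 10, Oakdale 6, Pinehurst 8, Ashgrove 12, Stonebridge 8.
Jefferson: Fernley 8, Millford 10, Oakdale 6, Pinehurst 7, Ashgrove 13, Stonebridge 8.
Pinehurst gets 8 under Webster and 7 under Jefferson.

Webster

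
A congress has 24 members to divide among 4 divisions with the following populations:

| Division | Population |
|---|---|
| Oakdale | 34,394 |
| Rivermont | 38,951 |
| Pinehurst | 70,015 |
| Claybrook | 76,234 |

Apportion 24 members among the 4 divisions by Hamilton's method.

Oakdale 4; Rivermont 4; Pinehurst 8; Claybrook 8

The standard divisor is 219594/24 ≈ 9149.75.
Standard quotas: Oakdale 3.7590, Rivermont 4.2571, Pinehurst 7.6521, Claybrook 8.3318.
Lower quotas: Oakdale 3, Rivermont 4, Pinehurst 7, Claybrook 8 (sum 22, leaving 2 seats).
Remainders in descending order: Oakdale 0.7590, Pinehurst 0.6521, Claybrook 0.3318, Rivermont 0.2571.
Largest remainders: Oakdale, Pinehurst receive the extra seats.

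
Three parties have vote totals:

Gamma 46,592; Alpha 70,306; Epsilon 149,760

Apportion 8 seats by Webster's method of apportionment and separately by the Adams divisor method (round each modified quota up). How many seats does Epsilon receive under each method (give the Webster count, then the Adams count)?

5 and 4

Webster: Gamma 1, Alpha 2, Epsilon 5.
Adams: Gamma 2, Alpha 2, Epsilon 4.
Epsilon gets 5 under Webster and 4 under Adams.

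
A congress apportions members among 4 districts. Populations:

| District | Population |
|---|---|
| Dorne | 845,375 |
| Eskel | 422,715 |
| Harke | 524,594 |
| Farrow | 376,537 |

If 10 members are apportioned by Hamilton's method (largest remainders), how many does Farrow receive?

2

Standard divisor: 2169221 ÷ 10 ≈ 216922.1.
Standard quotas: Dorne 3.8971, Eskel 1.9487, Harke 2.4184, Farrow 1.7358.
Lower quotas: Dorne 3, Eskel 1, Harke 2, Farrow 1 (sum 7, leaving 3 seats).
Remainders in descending order: Eskel 0.9487, Dorne 0.8971, Farrow 0.7358, Harke 0.4184.
Largest remainders: Eskel, Dorne, Farrow receive the extra seats.
Farrow receives 2.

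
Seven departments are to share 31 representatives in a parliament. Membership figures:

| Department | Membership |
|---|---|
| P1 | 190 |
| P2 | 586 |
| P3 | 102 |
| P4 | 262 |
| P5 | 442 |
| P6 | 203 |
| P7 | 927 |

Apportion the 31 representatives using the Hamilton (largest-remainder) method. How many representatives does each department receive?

P1: 2, P2: 7, P3: 1, P4: 3, P5: 5, P6: 2, P7: 11

Total 2712; standard divisor 2712/31 ≈ 87.484.
Standard quotas: P1 2.172, P2 6.698, P3 1.166, P4 2.995, P5 5.052, P6 2.320, P7 10.596.
Lower quotas: P1 2, P2 6, P3 1, P4 2, P5 5, P6 2, P7 10 (sum 28, leaving 3 seats).
Remainders in descending order: P4 0.995, P2 0.698, P7 0.596, P6 0.320, P1 0.172, P3 0.166, P5 0.052.
The surplus seats go to P4, P2, P7.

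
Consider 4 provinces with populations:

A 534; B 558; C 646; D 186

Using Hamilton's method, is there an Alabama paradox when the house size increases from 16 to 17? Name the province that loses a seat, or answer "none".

At 16 seats: A 4, B 5, C 5, D 2.
At 17 seats: A 5, B 5, C 6, D 1.
D drops from 2 to 1.

D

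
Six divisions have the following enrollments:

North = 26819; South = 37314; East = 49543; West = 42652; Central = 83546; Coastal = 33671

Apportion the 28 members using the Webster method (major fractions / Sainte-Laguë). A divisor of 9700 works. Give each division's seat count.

North 3, South 4, East 5, West 4, Central 9, Coastal 3

With modified divisor 9700: modified quotas North 2.765, South 3.847, East 5.108, West 4.397, Central 8.613, Coastal 3.471.
Rounding to the nearest integer: North 3, South 4, East 5, West 4, Central 9, Coastal 3 (total 28).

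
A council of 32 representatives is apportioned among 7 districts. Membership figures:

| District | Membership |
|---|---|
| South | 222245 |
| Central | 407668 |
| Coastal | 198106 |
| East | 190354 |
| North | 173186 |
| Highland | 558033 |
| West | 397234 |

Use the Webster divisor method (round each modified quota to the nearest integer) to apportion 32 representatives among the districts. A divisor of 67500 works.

South 3, Central 6, Coastal 3, East 3, North 3, Highland 8, West 6

With modified divisor 67500: modified quotas South 3.293, Central 6.040, Coastal 2.935, East 2.820, North 2.566, Highland 8.267, West 5.885.
Rounding to the nearest integer: South 3, Central 6, Coastal 3, East 3, North 3, Highland 8, West 6 (total 32).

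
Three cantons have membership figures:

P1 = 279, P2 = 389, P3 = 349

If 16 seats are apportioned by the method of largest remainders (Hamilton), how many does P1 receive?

Total 1017; standard divisor 1017/16 ≈ 63.562.
Standard quotas: P1 4.389, P2 6.120, P3 5.491.
Lower quotas: P1 4, P2 6, P3 5 (sum 15, leaving 1 seat).
Remainders in descending order: P3 0.491, P1 0.389, P2 0.120.
The surplus seat goes to P3.
P1 receives 4.

4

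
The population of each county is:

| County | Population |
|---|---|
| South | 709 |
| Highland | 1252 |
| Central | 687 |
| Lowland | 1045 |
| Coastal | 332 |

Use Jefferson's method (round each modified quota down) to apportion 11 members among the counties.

South: 2, Highland: 3, Central: 2, Lowland: 3, Coastal: 1

Standard divisor 4025/11 ≈ 365.909; standard quotas: South 1.938, Highland 3.422, Central 1.878, Lowland 2.856, Coastal 0.907.
Rounding down gives 1, 3, 1, 2, 0 = 7 seats, so the divisor must be adjusted.
With modified divisor 320: modified quotas South 2.216, Highland 3.913, Central 2.147, Lowland 3.266, Coastal 1.038.
Rounding down: South 2, Highland 3, Central 2, Lowland 3, Coastal 1 (total 11).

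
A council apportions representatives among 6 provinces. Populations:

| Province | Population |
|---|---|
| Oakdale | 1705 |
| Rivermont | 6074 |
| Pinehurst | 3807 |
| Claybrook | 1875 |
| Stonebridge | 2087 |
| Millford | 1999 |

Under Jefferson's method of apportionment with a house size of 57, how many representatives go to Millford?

Standard divisor 17547/57 ≈ 307.842; standard quotas: Oakdale 5.539, Rivermont 19.731, Pinehurst 12.367, Claybrook 6.091, Stonebridge 6.779, Millford 6.494.
Rounding down gives 5, 19, 12, 6, 6, 6 = 54 seats, so the divisor must be adjusted.
With modified divisor 290: modified quotas Oakdale 5.879, Rivermont 20.945, Pinehurst 13.128, Claybrook 6.466, Stonebridge 7.197, Millford 6.893.
Rounding down: Oakdale 5, Rivermont 20, Pinehurst 13, Claybrook 6, Stonebridge 7, Millford 6 (total 57).
Millford receives 6.

6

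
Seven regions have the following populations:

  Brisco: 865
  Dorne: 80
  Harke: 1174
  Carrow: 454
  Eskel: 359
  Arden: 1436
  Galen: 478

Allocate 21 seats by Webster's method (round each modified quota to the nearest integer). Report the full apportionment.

Standard divisor 4846/21 ≈ 230.762; standard quotas: Brisco 3.748, Dorne 0.347, Harke 5.087, Carrow 1.967, Eskel 1.556, Arden 6.223, Galen 2.071.
Rounding to the nearest integer gives Brisco 4, Dorne 0, Harke 5, Carrow 2, Eskel 2, Arden 6, Galen 2 — total 21, matching the house size, so no adjustment is needed.

Brisco 4, Dorne 0, Harke 5, Carrow 2, Eskel 2, Arden 6, Galen 2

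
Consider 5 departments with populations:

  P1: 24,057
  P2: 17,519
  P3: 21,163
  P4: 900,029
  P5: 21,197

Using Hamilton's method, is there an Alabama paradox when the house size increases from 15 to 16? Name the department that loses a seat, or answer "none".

none

At 15 seats: P1 1, P2 0, P3 0, P4 14, P5 0.
At 16 seats: P1 1, P2 0, P3 0, P4 15, P5 0.
No department's allocation decreased.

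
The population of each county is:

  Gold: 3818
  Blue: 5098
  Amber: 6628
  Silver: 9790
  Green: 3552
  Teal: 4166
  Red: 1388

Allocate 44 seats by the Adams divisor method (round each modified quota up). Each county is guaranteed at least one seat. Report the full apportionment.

Standard divisor 34440/44 ≈ 782.727; standard quotas: Gold 4.878, Blue 6.513, Amber 8.468, Silver 12.508, Green 4.538, Teal 5.322, Red 1.773.
Rounding up gives 5, 7, 9, 13, 5, 6, 2 = 47 seats, so the divisor must be adjusted.
With modified divisor 840: modified quotas Gold 4.545, Blue 6.069, Amber 7.890, Silver 11.655, Green 4.229, Teal 4.960, Red 1.652.
Rounding up: Gold 5, Blue 7, Amber 8, Silver 12, Green 5, Teal 5, Red 2 (total 44).

Gold=5, Blue=7, Amber=8, Silver=12, Green=5, Teal=5, Red=2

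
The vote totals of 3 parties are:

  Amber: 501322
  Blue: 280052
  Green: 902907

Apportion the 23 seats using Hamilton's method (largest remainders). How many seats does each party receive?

Standard divisor: 1684281 ÷ 23 ≈ 73229.609.
Standard quotas: Amber 6.8459, Blue 3.8243, Green 12.3298.
Lower quotas: Amber 6, Blue 3, Green 12 (sum 21, leaving 2 seats).
Remainders in descending order: Amber 0.8459, Blue 0.8243, Green 0.3298.
Largest remainders: Amber, Blue receive the extra seats.

Amber=7, Blue=4, Green=12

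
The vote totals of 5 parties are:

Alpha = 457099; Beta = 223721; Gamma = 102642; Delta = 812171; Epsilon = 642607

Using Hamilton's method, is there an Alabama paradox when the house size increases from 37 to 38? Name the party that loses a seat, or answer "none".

At 37 seats: Alpha 7, Beta 4, Gamma 2, Delta 13, Epsilon 11.
At 38 seats: Alpha 8, Beta 4, Gamma 1, Delta 14, Epsilon 11.
Gamma drops from 2 to 1.

Gamma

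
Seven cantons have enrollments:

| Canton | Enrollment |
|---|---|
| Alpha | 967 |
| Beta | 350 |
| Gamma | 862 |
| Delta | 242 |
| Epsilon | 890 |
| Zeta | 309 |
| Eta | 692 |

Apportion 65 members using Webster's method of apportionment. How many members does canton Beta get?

Standard divisor 4312/65 ≈ 66.338; standard quotas: Alpha 14.577, Beta 5.276, Gamma 12.994, Delta 3.648, Epsilon 13.416, Zeta 4.658, Eta 10.431.
Rounding to the nearest integer gives Alpha 15, Beta 5, Gamma 13, Delta 4, Epsilon 13, Zeta 5, Eta 10 — total 65, matching the house size, so no adjustment is needed.
Beta receives 5.

5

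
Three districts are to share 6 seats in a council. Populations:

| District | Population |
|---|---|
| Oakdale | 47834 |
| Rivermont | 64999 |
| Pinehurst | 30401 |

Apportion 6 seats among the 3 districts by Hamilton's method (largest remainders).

Oakdale 2, Rivermont 3, Pinehurst 1

Total 143234; standard divisor 143234/6 ≈ 23872.333.
Standard quotas: Oakdale 2.0037, Rivermont 2.7228, Pinehurst 1.2735.
Lower quotas: Oakdale 2, Rivermont 2, Pinehurst 1 (sum 5, leaving 1 seat).
Remainders in descending order: Rivermont 0.7228, Pinehurst 0.2735, Oakdale 0.0037.
Largest remainder: Rivermont receives the extra seat.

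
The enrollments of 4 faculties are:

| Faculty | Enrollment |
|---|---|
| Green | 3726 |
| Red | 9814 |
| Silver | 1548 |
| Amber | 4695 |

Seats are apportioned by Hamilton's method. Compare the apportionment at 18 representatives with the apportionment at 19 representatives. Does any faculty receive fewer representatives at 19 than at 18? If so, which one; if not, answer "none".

Silver

At 18 seats: Green 3, Red 9, Silver 2, Amber 4.
At 19 seats: Green 4, Red 9, Silver 1, Amber 5.
Silver drops from 2 to 1.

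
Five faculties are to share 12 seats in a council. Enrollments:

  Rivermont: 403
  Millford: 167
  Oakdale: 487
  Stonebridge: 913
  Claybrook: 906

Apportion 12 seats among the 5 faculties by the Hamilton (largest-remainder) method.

The standard divisor is 2876/12 ≈ 239.667.
Standard quotas: Rivermont 1.682, Millford 0.697, Oakdale 2.032, Stonebridge 3.809, Claybrook 3.780.
Lower quotas: Rivermont 1, Millford 0, Oakdale 2, Stonebridge 3, Claybrook 3 (sum 9, leaving 3 seats).
Remainders in descending order: Stonebridge 0.809, Claybrook 0.780, Millford 0.697, Rivermont 0.682, Oakdale 0.032.
Largest remainders: Stonebridge, Claybrook, Millford receive the extra seats.

Rivermont=1; Millford=1; Oakdale=2; Stonebridge=4; Claybrook=4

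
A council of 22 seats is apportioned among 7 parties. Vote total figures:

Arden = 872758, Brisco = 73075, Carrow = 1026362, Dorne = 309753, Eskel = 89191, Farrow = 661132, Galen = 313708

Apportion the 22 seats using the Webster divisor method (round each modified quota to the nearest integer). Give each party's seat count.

Standard divisor 3345979/22 ≈ 152089.955; standard quotas: Arden 5.738, Brisco 0.480, Carrow 6.748, Dorne 2.037, Eskel 0.586, Farrow 4.347, Galen 2.063.
Rounding to the nearest integer gives Arden 6, Brisco 0, Carrow 7, Dorne 2, Eskel 1, Farrow 4, Galen 2 — total 22, matching the house size, so no adjustment is needed.

Arden=6; Brisco=0; Carrow=7; Dorne=2; Eskel=1; Farrow=4; Galen=2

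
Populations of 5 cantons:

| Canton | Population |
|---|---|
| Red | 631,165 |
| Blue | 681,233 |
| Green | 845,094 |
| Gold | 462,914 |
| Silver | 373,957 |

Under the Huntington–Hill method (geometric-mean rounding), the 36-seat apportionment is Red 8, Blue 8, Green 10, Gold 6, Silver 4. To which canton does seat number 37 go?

Silver

Priority for the next seat is population ÷ (√(s·(s+1))).
Priorities: Red 74383.509, Blue 80284.079, Green 80576.551, Gold 71429.181, Silver 83619.327.
Highest priority: Silver.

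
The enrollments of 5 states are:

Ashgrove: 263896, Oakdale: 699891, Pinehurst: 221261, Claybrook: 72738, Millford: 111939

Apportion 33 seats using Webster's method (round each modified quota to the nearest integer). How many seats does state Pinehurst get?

5

Standard divisor 1369725/33 ≈ 41506.818; standard quotas: Ashgrove 6.358, Oakdale 16.862, Pinehurst 5.331, Claybrook 1.752, Millford 2.697.
Rounding to the nearest integer gives Ashgrove 6, Oakdale 17, Pinehurst 5, Claybrook 2, Millford 3 — total 33, matching the house size, so no adjustment is needed.
Pinehurst receives 5.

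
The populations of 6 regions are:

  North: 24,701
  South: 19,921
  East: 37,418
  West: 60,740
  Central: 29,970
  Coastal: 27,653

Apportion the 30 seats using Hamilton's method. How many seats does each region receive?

North: 4, South: 3, East: 6, West: 9, Central: 4, Coastal: 4

The standard divisor is 200403/30 ≈ 6680.1.
Standard quotas: North 3.6977, South 2.9821, East 5.6014, West 9.0927, Central 4.4865, Coastal 4.1396.
Lower quotas: North 3, South 2, East 5, West 9, Central 4, Coastal 4 (sum 27, leaving 3 seats).
Remainders in descending order: South 0.9821, North 0.6977, East 0.6014, Central 0.4865, Coastal 0.1396, West 0.0927.
Largest remainders: South, North, East receive the extra seats.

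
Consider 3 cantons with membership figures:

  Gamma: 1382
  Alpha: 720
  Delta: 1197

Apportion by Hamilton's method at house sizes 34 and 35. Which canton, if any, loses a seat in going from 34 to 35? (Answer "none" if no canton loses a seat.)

At 34 seats: Gamma 14, Alpha 8, Delta 12.
At 35 seats: Gamma 15, Alpha 7, Delta 13.
Alpha drops from 8 to 7.

Alpha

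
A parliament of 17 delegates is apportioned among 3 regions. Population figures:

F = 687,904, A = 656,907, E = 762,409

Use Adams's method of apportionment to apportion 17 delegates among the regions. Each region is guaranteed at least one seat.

Standard divisor 2107220/17 ≈ 123954.118; standard quotas: F 5.550, A 5.300, E 6.151.
Rounding up gives 6, 6, 7 = 19 seats, so the divisor must be adjusted.
With modified divisor 134500: modified quotas F 5.115, A 4.884, E 5.668.
Rounding up: F 6, A 5, E 6 (total 17).

F 6, A 5, E 6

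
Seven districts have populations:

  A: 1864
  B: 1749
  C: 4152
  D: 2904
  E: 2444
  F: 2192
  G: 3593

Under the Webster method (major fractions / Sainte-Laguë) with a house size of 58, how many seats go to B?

Standard divisor 18898/58 ≈ 325.828; standard quotas: A 5.721, B 5.368, C 12.743, D 8.913, E 7.501, F 6.727, G 11.027.
Rounding to the nearest integer gives 6, 5, 13, 9, 8, 7, 11 = 59 seats, so the divisor must be adjusted.
With modified divisor 330: modified quotas A 5.648, B 5.300, C 12.582, D 8.800, E 7.406, F 6.642, G 10.888.
Rounding to the nearest integer: A 6, B 5, C 13, D 9, E 7, F 7, G 11 (total 58).
B receives 5.

5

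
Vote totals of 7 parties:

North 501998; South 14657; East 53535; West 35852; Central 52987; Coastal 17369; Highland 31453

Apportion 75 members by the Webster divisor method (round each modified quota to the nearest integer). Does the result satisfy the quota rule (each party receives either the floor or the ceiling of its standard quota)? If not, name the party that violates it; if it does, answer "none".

North

Standard quotas: North 53.189, South 1.553, East 5.672, West 3.799, Central 5.614, Coastal 1.840, Highland 3.333.
Webster allocation: North 52, South 2, East 6, West 4, Central 6, Coastal 2, Highland 3.
North has quota 53.189 (lower 53, upper 54) but receives 52 — outside the quota interval.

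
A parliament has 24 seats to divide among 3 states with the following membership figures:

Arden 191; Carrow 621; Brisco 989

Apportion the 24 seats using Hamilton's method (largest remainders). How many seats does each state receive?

Standard divisor: 1801 ÷ 24 ≈ 75.042.
Standard quotas: Arden 2.545, Carrow 8.275, Brisco 13.179.
Lower quotas: Arden 2, Carrow 8, Brisco 13 (sum 23, leaving 1 seat).
Remainders in descending order: Arden 0.545, Carrow 0.275, Brisco 0.179.
The surplus seat goes to Arden.

Arden=3, Carrow=8, Brisco=13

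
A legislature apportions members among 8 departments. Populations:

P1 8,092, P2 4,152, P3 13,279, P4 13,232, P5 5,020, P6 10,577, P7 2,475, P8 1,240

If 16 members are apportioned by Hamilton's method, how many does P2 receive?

The standard divisor is 58067/16 ≈ 3629.188.
Standard quotas: P1 2.2297, P2 1.1441, P3 3.6589, P4 3.6460, P5 1.3832, P6 2.9144, P7 0.6820, P8 0.3417.
Lower quotas: P1 2, P2 1, P3 3, P4 3, P5 1, P6 2, P7 0, P8 0 (sum 12, leaving 4 seats).
Remainders in descending order: P6 0.9144, P7 0.6820, P3 0.6589, P4 0.6460, P5 0.3832, P8 0.3417, P1 0.2297, P2 0.1441.
The surplus seats go to P6, P7, P3, P4.
P2 receives 1.

1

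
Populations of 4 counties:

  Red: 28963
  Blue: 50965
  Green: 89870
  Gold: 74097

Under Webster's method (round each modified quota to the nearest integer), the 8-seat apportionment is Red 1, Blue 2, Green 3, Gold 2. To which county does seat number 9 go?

Gold

Priority for the next seat is population ÷ (current seats + 0.5).
Priorities: Red 19308.667, Blue 20386.000, Green 25677.143, Gold 29638.800.
Highest priority: Gold.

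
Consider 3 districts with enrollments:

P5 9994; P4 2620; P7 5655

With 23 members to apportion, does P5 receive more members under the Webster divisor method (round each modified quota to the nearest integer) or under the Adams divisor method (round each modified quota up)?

Webster

Webster: P5 13, P4 3, P7 7.
Adams: P5 12, P4 4, P7 7.
P5 gets 13 under Webster and 12 under Adams.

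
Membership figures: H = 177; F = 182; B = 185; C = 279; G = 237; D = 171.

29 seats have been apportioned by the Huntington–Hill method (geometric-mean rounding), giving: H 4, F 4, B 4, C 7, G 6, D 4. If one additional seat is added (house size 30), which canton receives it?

Priority for the next seat is population ÷ (√(s·(s+1))).
Priorities: H 39.578, F 40.696, B 41.367, C 37.283, G 36.570, D 38.237.
Highest priority: B.

B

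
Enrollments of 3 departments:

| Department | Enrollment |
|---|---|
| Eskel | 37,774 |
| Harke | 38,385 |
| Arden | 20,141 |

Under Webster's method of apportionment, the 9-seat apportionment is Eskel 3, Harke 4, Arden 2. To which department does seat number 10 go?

Eskel

Priority for the next seat is population ÷ (current seats + 0.5).
Priorities: Eskel 10792.571, Harke 8530.000, Arden 8056.400.
Highest priority: Eskel.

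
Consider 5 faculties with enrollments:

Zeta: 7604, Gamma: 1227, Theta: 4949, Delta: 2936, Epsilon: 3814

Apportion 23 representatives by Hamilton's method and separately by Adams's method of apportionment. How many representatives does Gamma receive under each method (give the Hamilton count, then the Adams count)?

1 and 2

Hamilton: Zeta 9, Gamma 1, Theta 6, Delta 3, Epsilon 4.
Adams: Zeta 8, Gamma 2, Theta 6, Delta 3, Epsilon 4.
Gamma gets 1 under Hamilton and 2 under Adams.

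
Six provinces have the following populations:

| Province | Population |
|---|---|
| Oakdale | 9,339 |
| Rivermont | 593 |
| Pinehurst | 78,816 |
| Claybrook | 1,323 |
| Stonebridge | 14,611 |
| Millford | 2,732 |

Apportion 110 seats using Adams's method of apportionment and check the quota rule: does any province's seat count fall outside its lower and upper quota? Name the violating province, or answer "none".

Pinehurst

Standard quotas: Oakdale 9.564, Rivermont 0.607, Pinehurst 80.714, Claybrook 1.355, Stonebridge 14.963, Millford 2.798.
Adams allocation: Oakdale 10, Rivermont 1, Pinehurst 79, Claybrook 2, Stonebridge 15, Millford 3.
Pinehurst has quota 80.714 (lower 80, upper 81) but receives 79 — outside the quota interval.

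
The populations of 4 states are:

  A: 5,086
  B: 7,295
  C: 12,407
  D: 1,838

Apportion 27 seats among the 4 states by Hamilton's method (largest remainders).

Total 26626; standard divisor 26626/27 ≈ 986.148.
Standard quotas: A 5.1574, B 7.3975, C 12.5813, D 1.8638.
Lower quotas: A 5, B 7, C 12, D 1 (sum 25, leaving 2 seats).
Remainders in descending order: D 0.8638, C 0.5813, B 0.3975, A 0.1574.
Largest remainders: D, C receive the extra seats.

A 5, B 7, C 13, D 2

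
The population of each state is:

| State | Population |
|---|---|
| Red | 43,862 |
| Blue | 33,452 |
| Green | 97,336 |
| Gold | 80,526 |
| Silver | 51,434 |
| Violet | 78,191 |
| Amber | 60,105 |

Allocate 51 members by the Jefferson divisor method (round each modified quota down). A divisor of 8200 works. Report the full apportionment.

With modified divisor 8200: modified quotas Red 5.349, Blue 4.080, Green 11.870, Gold 9.820, Silver 6.272, Violet 9.535, Amber 7.330.
Rounding down: Red 5, Blue 4, Green 11, Gold 9, Silver 6, Violet 9, Amber 7 (total 51).

Red=5, Blue=4, Green=11, Gold=9, Silver=6, Violet=9, Amber=7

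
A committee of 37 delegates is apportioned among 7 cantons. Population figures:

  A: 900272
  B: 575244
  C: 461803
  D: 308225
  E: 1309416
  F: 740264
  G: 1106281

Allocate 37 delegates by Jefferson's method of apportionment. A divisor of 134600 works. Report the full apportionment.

A=6; B=4; C=3; D=2; E=9; F=5; G=8

With modified divisor 134600: modified quotas A 6.688, B 4.274, C 3.431, D 2.290, E 9.728, F 5.500, G 8.219.
Rounding down: A 6, B 4, C 3, D 2, E 9, F 5, G 8 (total 37).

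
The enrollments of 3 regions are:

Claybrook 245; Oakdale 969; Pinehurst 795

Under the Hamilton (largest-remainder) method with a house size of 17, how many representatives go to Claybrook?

2

Total 2009; standard divisor 2009/17 ≈ 118.176.
Standard quotas: Claybrook 2.073, Oakdale 8.200, Pinehurst 6.727.
Lower quotas: Claybrook 2, Oakdale 8, Pinehurst 6 (sum 16, leaving 1 seat).
Remainders in descending order: Pinehurst 0.727, Oakdale 0.200, Claybrook 0.073.
Largest remainder: Pinehurst receives the extra seat.
Claybrook receives 2.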